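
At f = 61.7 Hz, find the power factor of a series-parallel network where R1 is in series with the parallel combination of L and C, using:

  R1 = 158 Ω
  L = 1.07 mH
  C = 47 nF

Step 1 — Angular frequency: ω = 2π·f = 2π·61.7 = 387.7 rad/s.
Step 2 — Component impedances:
  R1: Z = R = 158 Ω
  L: Z = jωL = j·387.7·0.00107 = 0 + j0.4148 Ω
  C: Z = 1/(jωC) = -j/(ω·C) = 0 - j5.488e+04 Ω
Step 3 — Parallel branch: L || C = 1/(1/L + 1/C) = 0 + j0.4148 Ω.
Step 4 — Series with R1: Z_total = R1 + (L || C) = 158 + j0.4148 Ω = 158∠0.2° Ω.
Step 5 — Power factor: PF = cos(φ) = Re(Z)/|Z| = 158/158 = 1.
Step 6 — Type: Im(Z) = 0.4148 ⇒ lagging (phase φ = 0.2°).

PF = 1 (lagging, φ = 0.2°)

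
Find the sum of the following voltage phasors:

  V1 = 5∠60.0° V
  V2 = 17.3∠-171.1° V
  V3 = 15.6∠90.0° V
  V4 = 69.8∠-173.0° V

Step 1 — Convert each phasor to rectangular form:
  V1 = 5·(cos(60.0°) + j·sin(60.0°)) = 2.5 + j4.33 V
  V2 = 17.3·(cos(-171.1°) + j·sin(-171.1°)) = -17.09 - j2.676 V
  V3 = 15.6·(cos(90.0°) + j·sin(90.0°)) = 0 + j15.6 V
  V4 = 69.8·(cos(-173.0°) + j·sin(-173.0°)) = -69.28 - j8.506 V
Step 2 — Sum components: V_total = -83.87 + j8.747 V.
Step 3 — Convert to polar: |V_total| = 84.33 V, ∠V_total = 174.0°.

V_total = 84.33∠174.0° V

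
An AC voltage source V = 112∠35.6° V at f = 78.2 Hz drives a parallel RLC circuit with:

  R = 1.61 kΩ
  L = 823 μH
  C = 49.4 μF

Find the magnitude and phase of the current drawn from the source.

Step 1 — Angular frequency: ω = 2π·f = 2π·78.2 = 491.3 rad/s.
Step 2 — Component impedances:
  R: Z = R = 1610 Ω
  L: Z = jωL = j·491.3·0.000823 = 0 + j0.4044 Ω
  C: Z = 1/(jωC) = -j/(ω·C) = 0 - j41.2 Ω
Step 3 — Parallel combination: 1/Z_total = 1/R + 1/L + 1/C; Z_total = 0.0001036 + j0.4084 Ω = 0.4084∠90.0° Ω.
Step 4 — Source phasor: V = 112∠35.6° V = 91.07 + j65.2 V.
Step 5 — Ohm's law: I = V / Z_total = (91.07 + j65.2) / (0.0001036 + j0.4084) = 159.7 - j223 A.
Step 6 — Convert to polar: |I| = 274.3 A, ∠I = -54.4°.

I = 274.3∠-54.4° A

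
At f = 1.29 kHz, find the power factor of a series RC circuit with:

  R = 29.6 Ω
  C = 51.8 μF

Step 1 — Angular frequency: ω = 2π·f = 2π·1290 = 8105 rad/s.
Step 2 — Component impedances:
  R: Z = R = 29.6 Ω
  C: Z = 1/(jωC) = -j/(ω·C) = 0 - j2.382 Ω
Step 3 — Series combination: Z_total = R + C = 29.6 - j2.382 Ω = 29.7∠-4.6° Ω.
Step 4 — Power factor: PF = cos(φ) = Re(Z)/|Z| = 29.6/29.696 = 0.9968.
Step 5 — Type: Im(Z) = -2.382 ⇒ leading (phase φ = -4.6°).

PF = 0.9968 (leading, φ = -4.6°)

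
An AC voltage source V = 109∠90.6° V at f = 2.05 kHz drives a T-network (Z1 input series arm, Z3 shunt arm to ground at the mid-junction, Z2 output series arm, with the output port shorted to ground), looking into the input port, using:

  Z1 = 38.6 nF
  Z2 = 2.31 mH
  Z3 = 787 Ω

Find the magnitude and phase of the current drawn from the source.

Step 1 — Angular frequency: ω = 2π·f = 2π·2050 = 1.288e+04 rad/s.
Step 2 — Component impedances:
  Z1: Z = 1/(jωC) = -j/(ω·C) = 0 - j2011 Ω
  Z2: Z = jωL = j·1.288e+04·0.00231 = 0 + j29.75 Ω
  Z3: Z = R = 787 Ω
Step 3 — With the output port shorted to ground, the output series arm Z2 runs from the junction to ground; the shunt arm Z3 also runs from the junction to ground. They appear in parallel: Z3 || Z2 = 1.123 + j29.71 Ω.
Step 4 — Series with input arm Z1: Z_in = Z1 + (Z3 || Z2) = 1.123 - j1982 Ω = 1982∠-90.0° Ω.
Step 5 — Source phasor: V = 109∠90.6° V = -1.141 + j109 V.
Step 6 — Ohm's law: I = V / Z_total = (-1.141 + j109) / (1.123 - j1982) = -0.055 - j0.0005448 A.
Step 7 — Convert to polar: |I| = 0.05501 A, ∠I = -179.4°.

I = 0.05501∠-179.4° A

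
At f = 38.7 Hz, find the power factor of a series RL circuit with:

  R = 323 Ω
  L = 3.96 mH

Step 1 — Angular frequency: ω = 2π·f = 2π·38.7 = 243.2 rad/s.
Step 2 — Component impedances:
  R: Z = R = 323 Ω
  L: Z = jωL = j·243.2·0.00396 = 0 + j0.9629 Ω
Step 3 — Series combination: Z_total = R + L = 323 + j0.9629 Ω = 323∠0.2° Ω.
Step 4 — Power factor: PF = cos(φ) = Re(Z)/|Z| = 323/323 = 1.
Step 5 — Type: Im(Z) = 0.9629 ⇒ lagging (phase φ = 0.2°).

PF = 1 (lagging, φ = 0.2°)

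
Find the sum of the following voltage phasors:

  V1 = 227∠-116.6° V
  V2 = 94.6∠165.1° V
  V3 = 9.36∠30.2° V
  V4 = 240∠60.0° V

Step 1 — Convert each phasor to rectangular form:
  V1 = 227·(cos(-116.6°) + j·sin(-116.6°)) = -101.6 - j203 V
  V2 = 94.6·(cos(165.1°) + j·sin(165.1°)) = -91.42 + j24.32 V
  V3 = 9.36·(cos(30.2°) + j·sin(30.2°)) = 8.09 + j4.708 V
  V4 = 240·(cos(60.0°) + j·sin(60.0°)) = 120 + j207.8 V
Step 2 — Sum components: V_total = -64.97 + j33.91 V.
Step 3 — Convert to polar: |V_total| = 73.29 V, ∠V_total = 152.4°.

V_total = 73.29∠152.4° V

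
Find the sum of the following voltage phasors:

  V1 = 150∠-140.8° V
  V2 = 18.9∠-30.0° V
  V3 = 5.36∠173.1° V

Step 1 — Convert each phasor to rectangular form:
  V1 = 150·(cos(-140.8°) + j·sin(-140.8°)) = -116.2 - j94.8 V
  V2 = 18.9·(cos(-30.0°) + j·sin(-30.0°)) = 16.37 - j9.45 V
  V3 = 5.36·(cos(173.1°) + j·sin(173.1°)) = -5.321 + j0.6439 V
Step 2 — Sum components: V_total = -105.2 - j103.6 V.
Step 3 — Convert to polar: |V_total| = 147.7 V, ∠V_total = -135.4°.

V_total = 147.7∠-135.4° V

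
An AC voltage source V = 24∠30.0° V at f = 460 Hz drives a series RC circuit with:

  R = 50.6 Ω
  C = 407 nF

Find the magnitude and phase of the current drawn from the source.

Step 1 — Angular frequency: ω = 2π·f = 2π·460 = 2890 rad/s.
Step 2 — Component impedances:
  R: Z = R = 50.6 Ω
  C: Z = 1/(jωC) = -j/(ω·C) = 0 - j850.1 Ω
Step 3 — Series combination: Z_total = R + C = 50.6 - j850.1 Ω = 851.6∠-86.6° Ω.
Step 4 — Source phasor: V = 24∠30.0° V = 20.78 + j12 V.
Step 5 — Ohm's law: I = V / Z_total = (20.78 + j12) / (50.6 - j850.1) = -0.01262 + j0.0252 A.
Step 6 — Convert to polar: |I| = 0.02818 A, ∠I = 116.6°.

I = 0.02818∠116.6° A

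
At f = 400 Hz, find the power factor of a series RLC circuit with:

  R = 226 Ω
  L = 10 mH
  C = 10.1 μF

Step 1 — Angular frequency: ω = 2π·f = 2π·400 = 2513 rad/s.
Step 2 — Component impedances:
  R: Z = R = 226 Ω
  L: Z = jωL = j·2513·0.01 = 0 + j25.13 Ω
  C: Z = 1/(jωC) = -j/(ω·C) = 0 - j39.39 Ω
Step 3 — Series combination: Z_total = R + L + C = 226 - j14.26 Ω = 226.4∠-3.6° Ω.
Step 4 — Power factor: PF = cos(φ) = Re(Z)/|Z| = 226/226.45 = 0.998.
Step 5 — Type: Im(Z) = -14.26 ⇒ leading (phase φ = -3.6°).

PF = 0.998 (leading, φ = -3.6°)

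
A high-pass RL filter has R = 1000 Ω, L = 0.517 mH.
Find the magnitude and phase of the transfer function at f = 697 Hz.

Step 1 — Angular frequency: ω = 2π·697 = 4379 rad/s.
Step 2 — Transfer function: H(jω) = jωL/(R + jωL).
Step 3 — Numerator jωL = j·2.264; denominator R + jωL = 1000 + j2.264.
Step 4 — H = 5.126e-06 + j0.002264.
Step 5 — Magnitude: |H| = 0.002264 (-52.9 dB); phase: φ = 89.9°.

|H| = 0.002264 (-52.9 dB), φ = 89.9°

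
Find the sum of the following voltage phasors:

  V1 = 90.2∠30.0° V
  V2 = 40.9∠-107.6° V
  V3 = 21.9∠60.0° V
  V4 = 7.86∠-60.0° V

Step 1 — Convert each phasor to rectangular form:
  V1 = 90.2·(cos(30.0°) + j·sin(30.0°)) = 78.12 + j45.1 V
  V2 = 40.9·(cos(-107.6°) + j·sin(-107.6°)) = -12.37 - j38.99 V
  V3 = 21.9·(cos(60.0°) + j·sin(60.0°)) = 10.95 + j18.97 V
  V4 = 7.86·(cos(-60.0°) + j·sin(-60.0°)) = 3.93 - j6.807 V
Step 2 — Sum components: V_total = 80.63 + j18.27 V.
Step 3 — Convert to polar: |V_total| = 82.67 V, ∠V_total = 12.8°.

V_total = 82.67∠12.8° V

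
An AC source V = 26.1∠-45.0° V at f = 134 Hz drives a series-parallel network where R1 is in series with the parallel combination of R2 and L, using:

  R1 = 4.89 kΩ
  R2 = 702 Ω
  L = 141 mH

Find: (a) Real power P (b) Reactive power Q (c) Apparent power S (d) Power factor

Step 1 — Angular frequency: ω = 2π·f = 2π·134 = 841.9 rad/s.
Step 2 — Component impedances:
  R1: Z = R = 4890 Ω
  R2: Z = R = 702 Ω
  L: Z = jωL = j·841.9·0.141 = 0 + j118.7 Ω
Step 3 — Parallel branch: R2 || L = 1/(1/R2 + 1/L) = 19.52 + j115.4 Ω.
Step 4 — Series with R1: Z_total = R1 + (R2 || L) = 4910 + j115.4 Ω = 4911∠1.3° Ω.
Step 5 — Source phasor: V = 26.1∠-45.0° V = 18.46 - j18.46 V.
Step 6 — Current: I = V / Z = 0.003669 - j0.003845 A = 0.005315∠-46.3° A.
Step 7 — Complex power: S = V·I* = 0.1387 + j0.00326 VA.
Step 8 — Real power: P = Re(S) = 0.1387 W.
Step 9 — Reactive power: Q = Im(S) = 0.00326 VAR.
Step 10 — Apparent power: |S| = 0.1387 VA.
Step 11 — Power factor: PF = P/|S| = 0.9997 (lagging).

(a) P = 0.1387 W  (b) Q = 0.00326 VAR  (c) S = 0.1387 VA  (d) PF = 0.9997 (lagging)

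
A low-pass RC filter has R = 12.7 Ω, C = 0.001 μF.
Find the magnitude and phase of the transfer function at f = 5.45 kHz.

Step 1 — Angular frequency: ω = 2π·5450 = 3.424e+04 rad/s.
Step 2 — Transfer function: H(jω) = 1/(1 + jωRC).
Step 3 — Denominator: 1 + jωRC = 1 + j·3.424e+04·12.7·1e-09 = 1 + j0.0004349.
Step 4 — H = 1 - j0.0004349.
Step 5 — Magnitude: |H| = 1 (-0.0 dB); phase: φ = -0.0°.

|H| = 1 (-0.0 dB), φ = -0.0°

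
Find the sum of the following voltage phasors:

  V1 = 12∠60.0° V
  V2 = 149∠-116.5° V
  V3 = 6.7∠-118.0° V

Step 1 — Convert each phasor to rectangular form:
  V1 = 12·(cos(60.0°) + j·sin(60.0°)) = 6 + j10.39 V
  V2 = 149·(cos(-116.5°) + j·sin(-116.5°)) = -66.48 - j133.3 V
  V3 = 6.7·(cos(-118.0°) + j·sin(-118.0°)) = -3.145 - j5.916 V
Step 2 — Sum components: V_total = -63.63 - j128.9 V.
Step 3 — Convert to polar: |V_total| = 143.7 V, ∠V_total = -116.3°.

V_total = 143.7∠-116.3° V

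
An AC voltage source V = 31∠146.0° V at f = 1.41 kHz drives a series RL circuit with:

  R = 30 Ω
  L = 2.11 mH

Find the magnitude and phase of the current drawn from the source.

Step 1 — Angular frequency: ω = 2π·f = 2π·1410 = 8859 rad/s.
Step 2 — Component impedances:
  R: Z = R = 30 Ω
  L: Z = jωL = j·8859·0.00211 = 0 + j18.69 Ω
Step 3 — Series combination: Z_total = R + L = 30 + j18.69 Ω = 35.35∠31.9° Ω.
Step 4 — Source phasor: V = 31∠146.0° V = -25.7 + j17.33 V.
Step 5 — Ohm's law: I = V / Z_total = (-25.7 + j17.33) / (30 + j18.69) = -0.3577 + j0.8007 A.
Step 6 — Convert to polar: |I| = 0.877 A, ∠I = 114.1°.

I = 0.877∠114.1° A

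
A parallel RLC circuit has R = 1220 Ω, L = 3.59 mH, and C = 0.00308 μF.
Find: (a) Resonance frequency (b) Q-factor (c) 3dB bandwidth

Step 1 — Resonance: ω₀ = 1/√(LC) = 1/√(0.00359·3.08e-09) = 3.007e+05 rad/s.
Step 2 — f₀ = ω₀/(2π) = 4.786e+04 Hz.
Step 3 — Parallel Q: Q = R/(ω₀L) = 1220/(3.007e+05·0.00359) = 1.13.
Step 4 — Bandwidth: Δω = ω₀/Q = 2.661e+05 rad/s; BW = Δω/(2π) = 4.236e+04 Hz.

(a) f₀ = 4.786e+04 Hz  (b) Q = 1.13  (c) BW = 4.236e+04 Hz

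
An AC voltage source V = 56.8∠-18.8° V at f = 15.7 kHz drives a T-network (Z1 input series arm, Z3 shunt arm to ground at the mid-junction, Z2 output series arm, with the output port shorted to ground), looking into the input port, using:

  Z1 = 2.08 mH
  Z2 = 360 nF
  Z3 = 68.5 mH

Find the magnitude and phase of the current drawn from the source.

Step 1 — Angular frequency: ω = 2π·f = 2π·1.57e+04 = 9.865e+04 rad/s.
Step 2 — Component impedances:
  Z1: Z = jωL = j·9.865e+04·0.00208 = 0 + j205.2 Ω
  Z2: Z = 1/(jωC) = -j/(ω·C) = 0 - j28.16 Ω
  Z3: Z = jωL = j·9.865e+04·0.0685 = 0 + j6757 Ω
Step 3 — With the output port shorted to ground, the output series arm Z2 runs from the junction to ground; the shunt arm Z3 also runs from the junction to ground. They appear in parallel: Z3 || Z2 = 0 - j28.28 Ω.
Step 4 — Series with input arm Z1: Z_in = Z1 + (Z3 || Z2) = 0 + j176.9 Ω = 176.9∠90.0° Ω.
Step 5 — Source phasor: V = 56.8∠-18.8° V = 53.77 - j18.3 V.
Step 6 — Ohm's law: I = V / Z_total = (53.77 - j18.3) / (0 + j176.9) = -0.1035 - j0.3039 A.
Step 7 — Convert to polar: |I| = 0.3211 A, ∠I = -108.8°.

I = 0.3211∠-108.8° A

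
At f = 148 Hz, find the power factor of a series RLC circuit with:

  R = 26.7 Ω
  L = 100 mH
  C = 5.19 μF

Step 1 — Angular frequency: ω = 2π·f = 2π·148 = 929.9 rad/s.
Step 2 — Component impedances:
  R: Z = R = 26.7 Ω
  L: Z = jωL = j·929.9·0.1 = 0 + j92.99 Ω
  C: Z = 1/(jωC) = -j/(ω·C) = 0 - j207.2 Ω
Step 3 — Series combination: Z_total = R + L + C = 26.7 - j114.2 Ω = 117.3∠-76.8° Ω.
Step 4 — Power factor: PF = cos(φ) = Re(Z)/|Z| = 26.7/117.3 = 0.2276.
Step 5 — Type: Im(Z) = -114.2 ⇒ leading (phase φ = -76.8°).

PF = 0.2276 (leading, φ = -76.8°)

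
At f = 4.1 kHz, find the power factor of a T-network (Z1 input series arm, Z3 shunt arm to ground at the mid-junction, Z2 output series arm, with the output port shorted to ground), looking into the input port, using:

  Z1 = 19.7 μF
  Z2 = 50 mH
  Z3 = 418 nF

Step 1 — Angular frequency: ω = 2π·f = 2π·4100 = 2.576e+04 rad/s.
Step 2 — Component impedances:
  Z1: Z = 1/(jωC) = -j/(ω·C) = 0 - j1.97 Ω
  Z2: Z = jωL = j·2.576e+04·0.05 = 0 + j1288 Ω
  Z3: Z = 1/(jωC) = -j/(ω·C) = 0 - j92.87 Ω
Step 3 — With the output port shorted to ground, the output series arm Z2 runs from the junction to ground; the shunt arm Z3 also runs from the junction to ground. They appear in parallel: Z3 || Z2 = 0 - j100.1 Ω.
Step 4 — Series with input arm Z1: Z_in = Z1 + (Z3 || Z2) = 0 - j102.1 Ω = 102.1∠-90.0° Ω.
Step 5 — Power factor: PF = cos(φ) = Re(Z)/|Z| = 0/102.1 = 0.
Step 6 — Type: Im(Z) = -102.1 ⇒ leading (phase φ = -90.0°).

PF = 0 (leading, φ = -90.0°)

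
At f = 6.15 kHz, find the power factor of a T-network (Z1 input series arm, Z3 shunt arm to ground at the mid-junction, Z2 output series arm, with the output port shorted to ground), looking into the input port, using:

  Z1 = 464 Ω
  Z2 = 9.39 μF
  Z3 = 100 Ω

Step 1 — Angular frequency: ω = 2π·f = 2π·6150 = 3.864e+04 rad/s.
Step 2 — Component impedances:
  Z1: Z = R = 464 Ω
  Z2: Z = 1/(jωC) = -j/(ω·C) = 0 - j2.756 Ω
  Z3: Z = R = 100 Ω
Step 3 — With the output port shorted to ground, the output series arm Z2 runs from the junction to ground; the shunt arm Z3 also runs from the junction to ground. They appear in parallel: Z3 || Z2 = 0.0759 - j2.754 Ω.
Step 4 — Series with input arm Z1: Z_in = Z1 + (Z3 || Z2) = 464.1 - j2.754 Ω = 464.1∠-0.3° Ω.
Step 5 — Power factor: PF = cos(φ) = Re(Z)/|Z| = 464.1/464.1 = 1.
Step 6 — Type: Im(Z) = -2.754 ⇒ leading (phase φ = -0.3°).

PF = 1 (leading, φ = -0.3°)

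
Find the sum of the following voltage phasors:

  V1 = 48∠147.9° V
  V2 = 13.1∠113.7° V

Step 1 — Convert each phasor to rectangular form:
  V1 = 48·(cos(147.9°) + j·sin(147.9°)) = -40.66 + j25.51 V
  V2 = 13.1·(cos(113.7°) + j·sin(113.7°)) = -5.266 + j12 V
Step 2 — Sum components: V_total = -45.93 + j37.5 V.
Step 3 — Convert to polar: |V_total| = 59.29 V, ∠V_total = 140.8°.

V_total = 59.29∠140.8° V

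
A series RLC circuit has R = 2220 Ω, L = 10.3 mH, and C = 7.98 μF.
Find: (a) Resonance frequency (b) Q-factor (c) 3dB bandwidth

Step 1 — Resonance: ω₀ = 1/√(LC) = 1/√(0.0103·7.98e-06) = 3488 rad/s.
Step 2 — f₀ = ω₀/(2π) = 555.1 Hz.
Step 3 — Series Q: Q = ω₀L/R = 3488·0.0103/2220 = 0.01618.
Step 4 — Bandwidth: Δω = ω₀/Q = 2.155e+05 rad/s; BW = Δω/(2π) = 3.43e+04 Hz.

(a) f₀ = 555.1 Hz  (b) Q = 0.01618  (c) BW = 3.43e+04 Hz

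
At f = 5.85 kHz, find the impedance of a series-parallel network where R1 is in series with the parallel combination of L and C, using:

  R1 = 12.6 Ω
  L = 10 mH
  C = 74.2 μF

Step 1 — Angular frequency: ω = 2π·f = 2π·5850 = 3.676e+04 rad/s.
Step 2 — Component impedances:
  R1: Z = R = 12.6 Ω
  L: Z = jωL = j·3.676e+04·0.01 = 0 + j367.6 Ω
  C: Z = 1/(jωC) = -j/(ω·C) = 0 - j0.3667 Ω
Step 3 — Parallel branch: L || C = 1/(1/L + 1/C) = 0 - j0.367 Ω.
Step 4 — Series with R1: Z_total = R1 + (L || C) = 12.6 - j0.367 Ω = 12.61∠-1.7° Ω.

Z = 12.6 - j0.367 Ω = 12.61∠-1.7° Ω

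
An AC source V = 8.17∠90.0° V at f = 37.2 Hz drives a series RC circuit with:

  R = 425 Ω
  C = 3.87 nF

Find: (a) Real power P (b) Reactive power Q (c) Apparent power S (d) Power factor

Step 1 — Angular frequency: ω = 2π·f = 2π·37.2 = 233.7 rad/s.
Step 2 — Component impedances:
  R: Z = R = 425 Ω
  C: Z = 1/(jωC) = -j/(ω·C) = 0 - j1.106e+06 Ω
Step 3 — Series combination: Z_total = R + C = 425 - j1.106e+06 Ω = 1.106e+06∠-90.0° Ω.
Step 4 — Source phasor: V = 8.17∠90.0° V = 0 + j8.17 V.
Step 5 — Current: I = V / Z = -7.39e-06 + j2.841e-09 A = 7.39e-06∠180.0° A.
Step 6 — Complex power: S = V·I* = 2.321e-08 - j6.038e-05 VA.
Step 7 — Real power: P = Re(S) = 2.321e-08 W.
Step 8 — Reactive power: Q = Im(S) = -6.038e-05 VAR.
Step 9 — Apparent power: |S| = 6.038e-05 VA.
Step 10 — Power factor: PF = P/|S| = 0.0003844 (leading).

(a) P = 2.321e-08 W  (b) Q = -6.038e-05 VAR  (c) S = 6.038e-05 VA  (d) PF = 0.0003844 (leading)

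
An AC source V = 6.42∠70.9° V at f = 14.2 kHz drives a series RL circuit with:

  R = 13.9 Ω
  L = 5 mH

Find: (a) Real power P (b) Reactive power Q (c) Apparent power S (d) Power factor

Step 1 — Angular frequency: ω = 2π·f = 2π·1.42e+04 = 8.922e+04 rad/s.
Step 2 — Component impedances:
  R: Z = R = 13.9 Ω
  L: Z = jωL = j·8.922e+04·0.005 = 0 + j446.1 Ω
Step 3 — Series combination: Z_total = R + L = 13.9 + j446.1 Ω = 446.3∠88.2° Ω.
Step 4 — Source phasor: V = 6.42∠70.9° V = 2.101 + j6.067 V.
Step 5 — Current: I = V / Z = 0.01373 - j0.004281 A = 0.01438∠-17.3° A.
Step 6 — Complex power: S = V·I* = 0.002876 + j0.0923 VA.
Step 7 — Real power: P = Re(S) = 0.002876 W.
Step 8 — Reactive power: Q = Im(S) = 0.0923 VAR.
Step 9 — Apparent power: |S| = 0.09235 VA.
Step 10 — Power factor: PF = P/|S| = 0.03114 (lagging).

(a) P = 0.002876 W  (b) Q = 0.0923 VAR  (c) S = 0.09235 VA  (d) PF = 0.03114 (lagging)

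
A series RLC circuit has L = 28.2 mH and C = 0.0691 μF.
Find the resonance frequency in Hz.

Step 1 — Resonance condition Im(Z)=0 gives ω₀ = 1/√(LC).
Step 2 — ω₀ = 1/√(0.0282·6.91e-08) = 2.265e+04 rad/s.
Step 3 — f₀ = ω₀/(2π) = 3605 Hz.

f₀ = 3605 Hz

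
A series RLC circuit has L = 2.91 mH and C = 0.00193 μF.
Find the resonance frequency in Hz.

Step 1 — Resonance condition Im(Z)=0 gives ω₀ = 1/√(LC).
Step 2 — ω₀ = 1/√(0.00291·1.93e-09) = 4.22e+05 rad/s.
Step 3 — f₀ = ω₀/(2π) = 6.716e+04 Hz.

f₀ = 6.716e+04 Hz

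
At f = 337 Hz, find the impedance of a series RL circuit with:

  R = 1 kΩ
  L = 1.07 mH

Step 1 — Angular frequency: ω = 2π·f = 2π·337 = 2117 rad/s.
Step 2 — Component impedances:
  R: Z = R = 1000 Ω
  L: Z = jωL = j·2117·0.00107 = 0 + j2.266 Ω
Step 3 — Series combination: Z_total = R + L = 1000 + j2.266 Ω = 1000∠0.1° Ω.

Z = 1000 + j2.266 Ω = 1000∠0.1° Ω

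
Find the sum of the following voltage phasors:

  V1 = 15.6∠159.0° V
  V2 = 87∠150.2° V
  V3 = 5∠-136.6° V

Step 1 — Convert each phasor to rectangular form:
  V1 = 15.6·(cos(159.0°) + j·sin(159.0°)) = -14.56 + j5.591 V
  V2 = 87·(cos(150.2°) + j·sin(150.2°)) = -75.5 + j43.24 V
  V3 = 5·(cos(-136.6°) + j·sin(-136.6°)) = -3.633 - j3.435 V
Step 2 — Sum components: V_total = -93.69 + j45.39 V.
Step 3 — Convert to polar: |V_total| = 104.1 V, ∠V_total = 154.2°.

V_total = 104.1∠154.2° V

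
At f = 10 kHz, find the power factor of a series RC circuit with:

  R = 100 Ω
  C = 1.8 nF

Step 1 — Angular frequency: ω = 2π·f = 2π·1e+04 = 6.283e+04 rad/s.
Step 2 — Component impedances:
  R: Z = R = 100 Ω
  C: Z = 1/(jωC) = -j/(ω·C) = 0 - j8842 Ω
Step 3 — Series combination: Z_total = R + C = 100 - j8842 Ω = 8843∠-89.4° Ω.
Step 4 — Power factor: PF = cos(φ) = Re(Z)/|Z| = 100/8843 = 0.01131.
Step 5 — Type: Im(Z) = -8842 ⇒ leading (phase φ = -89.4°).

PF = 0.01131 (leading, φ = -89.4°)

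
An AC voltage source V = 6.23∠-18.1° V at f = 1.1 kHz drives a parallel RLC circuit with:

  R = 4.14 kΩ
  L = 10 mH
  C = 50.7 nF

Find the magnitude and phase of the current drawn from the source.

Step 1 — Angular frequency: ω = 2π·f = 2π·1100 = 6912 rad/s.
Step 2 — Component impedances:
  R: Z = R = 4140 Ω
  L: Z = jωL = j·6912·0.01 = 0 + j69.12 Ω
  C: Z = 1/(jωC) = -j/(ω·C) = 0 - j2854 Ω
Step 3 — Parallel combination: 1/Z_total = 1/R + 1/L + 1/C; Z_total = 1.211 + j70.81 Ω = 70.82∠89.0° Ω.
Step 4 — Source phasor: V = 6.23∠-18.1° V = 5.922 - j1.936 V.
Step 5 — Ohm's law: I = V / Z_total = (5.922 - j1.936) / (1.211 + j70.81) = -0.0259 - j0.08407 A.
Step 6 — Convert to polar: |I| = 0.08797 A, ∠I = -107.1°.

I = 0.08797∠-107.1° A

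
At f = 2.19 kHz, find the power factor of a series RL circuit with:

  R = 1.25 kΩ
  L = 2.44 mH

Step 1 — Angular frequency: ω = 2π·f = 2π·2190 = 1.376e+04 rad/s.
Step 2 — Component impedances:
  R: Z = R = 1250 Ω
  L: Z = jωL = j·1.376e+04·0.00244 = 0 + j33.57 Ω
Step 3 — Series combination: Z_total = R + L = 1250 + j33.57 Ω = 1250∠1.5° Ω.
Step 4 — Power factor: PF = cos(φ) = Re(Z)/|Z| = 1250/1250.5 = 0.9996.
Step 5 — Type: Im(Z) = 33.57 ⇒ lagging (phase φ = 1.5°).

PF = 0.9996 (lagging, φ = 1.5°)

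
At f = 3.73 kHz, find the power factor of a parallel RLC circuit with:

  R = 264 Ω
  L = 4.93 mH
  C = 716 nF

Step 1 — Angular frequency: ω = 2π·f = 2π·3730 = 2.344e+04 rad/s.
Step 2 — Component impedances:
  R: Z = R = 264 Ω
  L: Z = jωL = j·2.344e+04·0.00493 = 0 + j115.5 Ω
  C: Z = 1/(jωC) = -j/(ω·C) = 0 - j59.59 Ω
Step 3 — Parallel combination: 1/Z_total = 1/R + 1/L + 1/C; Z_total = 47.13 - j101.1 Ω = 111.5∠-65.0° Ω.
Step 4 — Power factor: PF = cos(φ) = Re(Z)/|Z| = 47.13/111.55 = 0.4225.
Step 5 — Type: Im(Z) = -101.1 ⇒ leading (phase φ = -65.0°).

PF = 0.4225 (leading, φ = -65.0°)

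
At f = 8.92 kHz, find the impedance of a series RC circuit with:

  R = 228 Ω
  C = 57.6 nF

Step 1 — Angular frequency: ω = 2π·f = 2π·8920 = 5.605e+04 rad/s.
Step 2 — Component impedances:
  R: Z = R = 228 Ω
  C: Z = 1/(jωC) = -j/(ω·C) = 0 - j309.8 Ω
Step 3 — Series combination: Z_total = R + C = 228 - j309.8 Ω = 384.6∠-53.6° Ω.

Z = 228 - j309.8 Ω = 384.6∠-53.6° Ω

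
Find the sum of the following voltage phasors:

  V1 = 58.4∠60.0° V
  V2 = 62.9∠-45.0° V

Step 1 — Convert each phasor to rectangular form:
  V1 = 58.4·(cos(60.0°) + j·sin(60.0°)) = 29.2 + j50.58 V
  V2 = 62.9·(cos(-45.0°) + j·sin(-45.0°)) = 44.48 - j44.48 V
Step 2 — Sum components: V_total = 73.68 + j6.099 V.
Step 3 — Convert to polar: |V_total| = 73.93 V, ∠V_total = 4.7°.

V_total = 73.93∠4.7° V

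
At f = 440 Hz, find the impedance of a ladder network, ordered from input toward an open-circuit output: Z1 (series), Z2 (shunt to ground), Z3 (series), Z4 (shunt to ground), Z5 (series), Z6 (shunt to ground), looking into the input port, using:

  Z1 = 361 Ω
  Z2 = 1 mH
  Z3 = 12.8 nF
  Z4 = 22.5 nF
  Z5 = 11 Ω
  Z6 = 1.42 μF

Step 1 — Angular frequency: ω = 2π·f = 2π·440 = 2765 rad/s.
Step 2 — Component impedances:
  Z1: Z = R = 361 Ω
  Z2: Z = jωL = j·2765·0.001 = 0 + j2.765 Ω
  Z3: Z = 1/(jωC) = -j/(ω·C) = 0 - j2.826e+04 Ω
  Z4: Z = 1/(jωC) = -j/(ω·C) = 0 - j1.608e+04 Ω
  Z5: Z = R = 11 Ω
  Z6: Z = 1/(jωC) = -j/(ω·C) = 0 - j254.7 Ω
Step 3 — Ladder network (open output): work backward from the far end, alternating series and parallel combinations. Z_in = 361 + j2.765 Ω = 361∠0.4° Ω.

Z = 361 + j2.765 Ω = 361∠0.4° Ω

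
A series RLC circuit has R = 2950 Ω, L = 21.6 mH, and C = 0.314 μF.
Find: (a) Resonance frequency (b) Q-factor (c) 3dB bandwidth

Step 1 — Resonance condition Im(Z)=0 gives ω₀ = 1/√(LC).
Step 2 — ω₀ = 1/√(0.0216·3.14e-07) = 1.214e+04 rad/s.
Step 3 — f₀ = ω₀/(2π) = 1933 Hz.
Step 4 — Series Q: Q = ω₀L/R = 1.214e+04·0.0216/2950 = 0.08891.
Step 5 — 3dB bandwidth: Δω = ω₀/Q = 1.366e+05 rad/s; BW = Δω/(2π) = 2.174e+04 Hz.

(a) f₀ = 1933 Hz  (b) Q = 0.08891  (c) BW = 2.174e+04 Hz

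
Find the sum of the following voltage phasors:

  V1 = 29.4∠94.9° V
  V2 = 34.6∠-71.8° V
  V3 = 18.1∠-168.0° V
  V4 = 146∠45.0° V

Step 1 — Convert each phasor to rectangular form:
  V1 = 29.4·(cos(94.9°) + j·sin(94.9°)) = -2.511 + j29.29 V
  V2 = 34.6·(cos(-71.8°) + j·sin(-71.8°)) = 10.81 - j32.87 V
  V3 = 18.1·(cos(-168.0°) + j·sin(-168.0°)) = -17.7 - j3.763 V
  V4 = 146·(cos(45.0°) + j·sin(45.0°)) = 103.2 + j103.2 V
Step 2 — Sum components: V_total = 93.83 + j95.9 V.
Step 3 — Convert to polar: |V_total| = 134.2 V, ∠V_total = 45.6°.

V_total = 134.2∠45.6° V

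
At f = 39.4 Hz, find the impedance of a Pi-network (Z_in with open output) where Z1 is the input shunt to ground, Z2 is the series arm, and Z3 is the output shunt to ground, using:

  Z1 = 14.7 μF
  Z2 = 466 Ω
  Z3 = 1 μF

Step 1 — Angular frequency: ω = 2π·f = 2π·39.4 = 247.6 rad/s.
Step 2 — Component impedances:
  Z1: Z = 1/(jωC) = -j/(ω·C) = 0 - j274.8 Ω
  Z2: Z = R = 466 Ω
  Z3: Z = 1/(jωC) = -j/(ω·C) = 0 - j4039 Ω
Step 3 — With open output, the series arm Z2 and the output shunt Z3 appear in series to ground: Z2 + Z3 = 466 - j4039 Ω.
Step 4 — Parallel with input shunt Z1: Z_in = Z1 || (Z2 + Z3) = 1.869 - j257.5 Ω = 257.5∠-89.6° Ω.

Z = 1.869 - j257.5 Ω = 257.5∠-89.6° Ω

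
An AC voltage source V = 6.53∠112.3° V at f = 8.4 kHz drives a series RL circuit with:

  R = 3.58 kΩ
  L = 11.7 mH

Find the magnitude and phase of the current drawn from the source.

Step 1 — Angular frequency: ω = 2π·f = 2π·8400 = 5.278e+04 rad/s.
Step 2 — Component impedances:
  R: Z = R = 3580 Ω
  L: Z = jωL = j·5.278e+04·0.0117 = 0 + j617.5 Ω
Step 3 — Series combination: Z_total = R + L = 3580 + j617.5 Ω = 3633∠9.8° Ω.
Step 4 — Source phasor: V = 6.53∠112.3° V = -2.478 + j6.042 V.
Step 5 — Ohm's law: I = V / Z_total = (-2.478 + j6.042) / (3580 + j617.5) = -0.0003895 + j0.001755 A.
Step 6 — Convert to polar: |I| = 0.001797 A, ∠I = 102.5°.

I = 0.001797∠102.5° A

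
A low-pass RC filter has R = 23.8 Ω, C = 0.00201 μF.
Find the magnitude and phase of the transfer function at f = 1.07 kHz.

Step 1 — Angular frequency: ω = 2π·1070 = 6723 rad/s.
Step 2 — Transfer function: H(jω) = 1/(1 + jωRC).
Step 3 — Denominator: 1 + jωRC = 1 + j·6723·23.8·2.01e-09 = 1 + j0.0003216.
Step 4 — H = 1 - j0.0003216.
Step 5 — Magnitude: |H| = 1 (-0.0 dB); phase: φ = -0.0°.

|H| = 1 (-0.0 dB), φ = -0.0°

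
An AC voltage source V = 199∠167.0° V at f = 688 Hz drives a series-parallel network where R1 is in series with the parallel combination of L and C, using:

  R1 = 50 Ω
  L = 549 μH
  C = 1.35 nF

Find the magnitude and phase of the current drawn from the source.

Step 1 — Angular frequency: ω = 2π·f = 2π·688 = 4323 rad/s.
Step 2 — Component impedances:
  R1: Z = R = 50 Ω
  L: Z = jωL = j·4323·0.000549 = 0 + j2.373 Ω
  C: Z = 1/(jωC) = -j/(ω·C) = 0 - j1.714e+05 Ω
Step 3 — Parallel branch: L || C = 1/(1/L + 1/C) = 0 + j2.373 Ω.
Step 4 — Series with R1: Z_total = R1 + (L || C) = 50 + j2.373 Ω = 50.06∠2.7° Ω.
Step 5 — Source phasor: V = 199∠167.0° V = -193.9 + j44.77 V.
Step 6 — Ohm's law: I = V / Z_total = (-193.9 + j44.77) / (50 + j2.373) = -3.827 + j1.077 A.
Step 7 — Convert to polar: |I| = 3.976 A, ∠I = 164.3°.

I = 3.976∠164.3° A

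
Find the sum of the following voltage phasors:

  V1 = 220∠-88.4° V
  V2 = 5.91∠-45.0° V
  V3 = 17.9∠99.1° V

Step 1 — Convert each phasor to rectangular form:
  V1 = 220·(cos(-88.4°) + j·sin(-88.4°)) = 6.143 - j219.9 V
  V2 = 5.91·(cos(-45.0°) + j·sin(-45.0°)) = 4.179 - j4.179 V
  V3 = 17.9·(cos(99.1°) + j·sin(99.1°)) = -2.831 + j17.67 V
Step 2 — Sum components: V_total = 7.491 - j206.4 V.
Step 3 — Convert to polar: |V_total| = 206.6 V, ∠V_total = -87.9°.

V_total = 206.6∠-87.9° V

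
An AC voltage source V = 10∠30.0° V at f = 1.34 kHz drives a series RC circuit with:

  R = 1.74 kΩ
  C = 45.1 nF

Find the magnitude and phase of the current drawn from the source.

Step 1 — Angular frequency: ω = 2π·f = 2π·1340 = 8419 rad/s.
Step 2 — Component impedances:
  R: Z = R = 1740 Ω
  C: Z = 1/(jωC) = -j/(ω·C) = 0 - j2634 Ω
Step 3 — Series combination: Z_total = R + C = 1740 - j2634 Ω = 3156∠-56.5° Ω.
Step 4 — Source phasor: V = 10∠30.0° V = 8.66 + j5 V.
Step 5 — Ohm's law: I = V / Z_total = (8.66 + j5) / (1740 - j2634) = 0.0001908 + j0.003162 A.
Step 6 — Convert to polar: |I| = 0.003168 A, ∠I = 86.5°.

I = 0.003168∠86.5° A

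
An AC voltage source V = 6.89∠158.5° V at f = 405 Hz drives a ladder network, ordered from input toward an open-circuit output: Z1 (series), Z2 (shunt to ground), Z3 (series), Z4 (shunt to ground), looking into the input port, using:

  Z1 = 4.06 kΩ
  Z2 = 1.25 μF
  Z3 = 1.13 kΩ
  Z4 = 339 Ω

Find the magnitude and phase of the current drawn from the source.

Step 1 — Angular frequency: ω = 2π·f = 2π·405 = 2545 rad/s.
Step 2 — Component impedances:
  Z1: Z = R = 4060 Ω
  Z2: Z = 1/(jωC) = -j/(ω·C) = 0 - j314.4 Ω
  Z3: Z = R = 1130 Ω
  Z4: Z = R = 339 Ω
Step 3 — Ladder network (open output): work backward from the far end, alternating series and parallel combinations. Z_in = 4124 - j300.6 Ω = 4135∠-4.2° Ω.
Step 4 — Source phasor: V = 6.89∠158.5° V = -6.411 + j2.525 V.
Step 5 — Ohm's law: I = V / Z_total = (-6.411 + j2.525) / (4124 - j300.6) = -0.001591 + j0.0004963 A.
Step 6 — Convert to polar: |I| = 0.001666 A, ∠I = 162.7°.

I = 0.001666∠162.7° A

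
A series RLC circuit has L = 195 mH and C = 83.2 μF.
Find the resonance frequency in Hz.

Step 1 — Resonance condition Im(Z)=0 gives ω₀ = 1/√(LC).
Step 2 — ω₀ = 1/√(0.195·8.32e-05) = 248.3 rad/s.
Step 3 — f₀ = ω₀/(2π) = 39.51 Hz.

f₀ = 39.51 Hz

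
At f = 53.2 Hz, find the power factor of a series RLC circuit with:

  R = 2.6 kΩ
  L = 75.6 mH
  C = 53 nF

Step 1 — Angular frequency: ω = 2π·f = 2π·53.2 = 334.3 rad/s.
Step 2 — Component impedances:
  R: Z = R = 2600 Ω
  L: Z = jωL = j·334.3·0.0756 = 0 + j25.27 Ω
  C: Z = 1/(jωC) = -j/(ω·C) = 0 - j5.645e+04 Ω
Step 3 — Series combination: Z_total = R + L + C = 2600 - j5.642e+04 Ω = 5.648e+04∠-87.4° Ω.
Step 4 — Power factor: PF = cos(φ) = Re(Z)/|Z| = 2600/5.648e+04 = 0.04603.
Step 5 — Type: Im(Z) = -5.642e+04 ⇒ leading (phase φ = -87.4°).

PF = 0.04603 (leading, φ = -87.4°)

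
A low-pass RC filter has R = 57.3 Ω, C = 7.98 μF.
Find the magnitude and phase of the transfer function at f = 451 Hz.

Step 1 — Angular frequency: ω = 2π·451 = 2834 rad/s.
Step 2 — Transfer function: H(jω) = 1/(1 + jωRC).
Step 3 — Denominator: 1 + jωRC = 1 + j·2834·57.3·7.98e-06 = 1 + j1.296.
Step 4 — H = 0.3733 - j0.4837.
Step 5 — Magnitude: |H| = 0.611 (-4.3 dB); phase: φ = -52.3°.

|H| = 0.611 (-4.3 dB), φ = -52.3°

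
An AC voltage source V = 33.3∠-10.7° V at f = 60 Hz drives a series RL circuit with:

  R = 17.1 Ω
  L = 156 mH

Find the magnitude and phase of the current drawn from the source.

Step 1 — Angular frequency: ω = 2π·f = 2π·60 = 377 rad/s.
Step 2 — Component impedances:
  R: Z = R = 17.1 Ω
  L: Z = jωL = j·377·0.156 = 0 + j58.81 Ω
Step 3 — Series combination: Z_total = R + L = 17.1 + j58.81 Ω = 61.25∠73.8° Ω.
Step 4 — Source phasor: V = 33.3∠-10.7° V = 32.72 - j6.183 V.
Step 5 — Ohm's law: I = V / Z_total = (32.72 - j6.183) / (17.1 + j58.81) = 0.05223 - j0.5412 A.
Step 6 — Convert to polar: |I| = 0.5437 A, ∠I = -84.5°.

I = 0.5437∠-84.5° A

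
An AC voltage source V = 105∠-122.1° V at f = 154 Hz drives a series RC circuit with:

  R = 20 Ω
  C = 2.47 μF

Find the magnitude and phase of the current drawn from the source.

Step 1 — Angular frequency: ω = 2π·f = 2π·154 = 967.6 rad/s.
Step 2 — Component impedances:
  R: Z = R = 20 Ω
  C: Z = 1/(jωC) = -j/(ω·C) = 0 - j418.4 Ω
Step 3 — Series combination: Z_total = R + C = 20 - j418.4 Ω = 418.9∠-87.3° Ω.
Step 4 — Source phasor: V = 105∠-122.1° V = -55.8 - j88.95 V.
Step 5 — Ohm's law: I = V / Z_total = (-55.8 - j88.95) / (20 - j418.4) = 0.2057 - j0.1432 A.
Step 6 — Convert to polar: |I| = 0.2507 A, ∠I = -34.8°.

I = 0.2507∠-34.8° A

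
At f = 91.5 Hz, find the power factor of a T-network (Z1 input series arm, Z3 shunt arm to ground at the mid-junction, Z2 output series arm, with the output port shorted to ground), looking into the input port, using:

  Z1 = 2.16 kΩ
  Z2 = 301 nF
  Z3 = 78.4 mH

Step 1 — Angular frequency: ω = 2π·f = 2π·91.5 = 574.9 rad/s.
Step 2 — Component impedances:
  Z1: Z = R = 2160 Ω
  Z2: Z = 1/(jωC) = -j/(ω·C) = 0 - j5779 Ω
  Z3: Z = jωL = j·574.9·0.0784 = 0 + j45.07 Ω
Step 3 — With the output port shorted to ground, the output series arm Z2 runs from the junction to ground; the shunt arm Z3 also runs from the junction to ground. They appear in parallel: Z3 || Z2 = 0 + j45.43 Ω.
Step 4 — Series with input arm Z1: Z_in = Z1 + (Z3 || Z2) = 2160 + j45.43 Ω = 2160∠1.2° Ω.
Step 5 — Power factor: PF = cos(φ) = Re(Z)/|Z| = 2160/2160.5 = 0.9998.
Step 6 — Type: Im(Z) = 45.43 ⇒ lagging (phase φ = 1.2°).

PF = 0.9998 (lagging, φ = 1.2°)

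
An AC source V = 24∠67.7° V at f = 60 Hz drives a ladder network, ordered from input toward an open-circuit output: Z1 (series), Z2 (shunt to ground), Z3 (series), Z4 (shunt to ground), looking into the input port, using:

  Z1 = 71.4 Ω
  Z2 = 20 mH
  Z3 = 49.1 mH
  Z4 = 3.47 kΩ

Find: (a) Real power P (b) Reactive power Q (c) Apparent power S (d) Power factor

Step 1 — Angular frequency: ω = 2π·f = 2π·60 = 377 rad/s.
Step 2 — Component impedances:
  Z1: Z = R = 71.4 Ω
  Z2: Z = jωL = j·377·0.02 = 0 + j7.54 Ω
  Z3: Z = jωL = j·377·0.0491 = 0 + j18.51 Ω
  Z4: Z = R = 3470 Ω
Step 3 — Ladder network (open output): work backward from the far end, alternating series and parallel combinations. Z_in = 71.42 + j7.54 Ω = 71.81∠6.0° Ω.
Step 4 — Source phasor: V = 24∠67.7° V = 9.107 + j22.21 V.
Step 5 — Current: I = V / Z = 0.1586 + j0.2942 A = 0.3342∠61.7° A.
Step 6 — Complex power: S = V·I* = 7.976 + j0.8421 VA.
Step 7 — Real power: P = Re(S) = 7.976 W.
Step 8 — Reactive power: Q = Im(S) = 0.8421 VAR.
Step 9 — Apparent power: |S| = 8.021 VA.
Step 10 — Power factor: PF = P/|S| = 0.9945 (lagging).

(a) P = 7.976 W  (b) Q = 0.8421 VAR  (c) S = 8.021 VA  (d) PF = 0.9945 (lagging)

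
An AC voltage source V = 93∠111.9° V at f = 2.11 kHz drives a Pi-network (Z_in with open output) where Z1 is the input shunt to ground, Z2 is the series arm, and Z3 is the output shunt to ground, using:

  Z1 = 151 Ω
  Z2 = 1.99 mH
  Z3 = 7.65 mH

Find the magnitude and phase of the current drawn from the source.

Step 1 — Angular frequency: ω = 2π·f = 2π·2110 = 1.326e+04 rad/s.
Step 2 — Component impedances:
  Z1: Z = R = 151 Ω
  Z2: Z = jωL = j·1.326e+04·0.00199 = 0 + j26.38 Ω
  Z3: Z = jωL = j·1.326e+04·0.00765 = 0 + j101.4 Ω
Step 3 — With open output, the series arm Z2 and the output shunt Z3 appear in series to ground: Z2 + Z3 = 0 + j127.8 Ω.
Step 4 — Parallel with input shunt Z1: Z_in = Z1 || (Z2 + Z3) = 63.02 + j74.46 Ω = 97.55∠49.8° Ω.
Step 5 — Source phasor: V = 93∠111.9° V = -34.69 + j86.29 V.
Step 6 — Ohm's law: I = V / Z_total = (-34.69 + j86.29) / (63.02 + j74.46) = 0.4455 + j0.8429 A.
Step 7 — Convert to polar: |I| = 0.9533 A, ∠I = 62.1°.

I = 0.9533∠62.1° A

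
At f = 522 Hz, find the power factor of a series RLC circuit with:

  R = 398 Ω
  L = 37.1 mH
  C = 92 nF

Step 1 — Angular frequency: ω = 2π·f = 2π·522 = 3280 rad/s.
Step 2 — Component impedances:
  R: Z = R = 398 Ω
  L: Z = jωL = j·3280·0.0371 = 0 + j121.7 Ω
  C: Z = 1/(jωC) = -j/(ω·C) = 0 - j3314 Ω
Step 3 — Series combination: Z_total = R + L + C = 398 - j3192 Ω = 3217∠-82.9° Ω.
Step 4 — Power factor: PF = cos(φ) = Re(Z)/|Z| = 398/3217 = 0.1237.
Step 5 — Type: Im(Z) = -3192 ⇒ leading (phase φ = -82.9°).

PF = 0.1237 (leading, φ = -82.9°)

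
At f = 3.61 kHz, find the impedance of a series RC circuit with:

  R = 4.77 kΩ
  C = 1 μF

Step 1 — Angular frequency: ω = 2π·f = 2π·3610 = 2.268e+04 rad/s.
Step 2 — Component impedances:
  R: Z = R = 4770 Ω
  C: Z = 1/(jωC) = -j/(ω·C) = 0 - j44.09 Ω
Step 3 — Series combination: Z_total = R + C = 4770 - j44.09 Ω = 4770∠-0.5° Ω.

Z = 4770 - j44.09 Ω = 4770∠-0.5° Ω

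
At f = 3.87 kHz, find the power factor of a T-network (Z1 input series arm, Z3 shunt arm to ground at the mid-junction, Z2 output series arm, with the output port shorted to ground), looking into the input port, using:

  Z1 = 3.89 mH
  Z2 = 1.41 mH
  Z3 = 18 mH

Step 1 — Angular frequency: ω = 2π·f = 2π·3870 = 2.432e+04 rad/s.
Step 2 — Component impedances:
  Z1: Z = jωL = j·2.432e+04·0.00389 = 0 + j94.59 Ω
  Z2: Z = jωL = j·2.432e+04·0.00141 = 0 + j34.29 Ω
  Z3: Z = jωL = j·2.432e+04·0.018 = 0 + j437.7 Ω
Step 3 — With the output port shorted to ground, the output series arm Z2 runs from the junction to ground; the shunt arm Z3 also runs from the junction to ground. They appear in parallel: Z3 || Z2 = 0 + j31.79 Ω.
Step 4 — Series with input arm Z1: Z_in = Z1 + (Z3 || Z2) = 0 + j126.4 Ω = 126.4∠90.0° Ω.
Step 5 — Power factor: PF = cos(φ) = Re(Z)/|Z| = 0/126.4 = 0.
Step 6 — Type: Im(Z) = 126.4 ⇒ lagging (phase φ = 90.0°).

PF = 0 (lagging, φ = 90.0°)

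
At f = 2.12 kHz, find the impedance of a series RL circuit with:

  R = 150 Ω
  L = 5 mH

Step 1 — Angular frequency: ω = 2π·f = 2π·2120 = 1.332e+04 rad/s.
Step 2 — Component impedances:
  R: Z = R = 150 Ω
  L: Z = jωL = j·1.332e+04·0.005 = 0 + j66.6 Ω
Step 3 — Series combination: Z_total = R + L = 150 + j66.6 Ω = 164.1∠23.9° Ω.

Z = 150 + j66.6 Ω = 164.1∠23.9° Ω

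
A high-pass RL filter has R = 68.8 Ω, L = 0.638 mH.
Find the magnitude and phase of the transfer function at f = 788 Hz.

Step 1 — Angular frequency: ω = 2π·788 = 4951 rad/s.
Step 2 — Transfer function: H(jω) = jωL/(R + jωL).
Step 3 — Numerator jωL = j·3.159; denominator R + jωL = 68.8 + j3.159.
Step 4 — H = 0.002104 + j0.04582.
Step 5 — Magnitude: |H| = 0.04586 (-26.8 dB); phase: φ = 87.4°.

|H| = 0.04586 (-26.8 dB), φ = 87.4°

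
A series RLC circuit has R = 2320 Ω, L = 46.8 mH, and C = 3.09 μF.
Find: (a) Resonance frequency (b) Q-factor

Step 1 — Resonance condition Im(Z)=0 gives ω₀ = 1/√(LC).
Step 2 — ω₀ = 1/√(0.0468·3.09e-06) = 2630 rad/s.
Step 3 — f₀ = ω₀/(2π) = 418.5 Hz.
Step 4 — Series Q: Q = ω₀L/R = 2630·0.0468/2320 = 0.05305.

(a) f₀ = 418.5 Hz  (b) Q = 0.05305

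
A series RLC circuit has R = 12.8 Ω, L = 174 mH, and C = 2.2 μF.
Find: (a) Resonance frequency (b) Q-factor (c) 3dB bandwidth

Step 1 — Resonance: ω₀ = 1/√(LC) = 1/√(0.174·2.2e-06) = 1616 rad/s.
Step 2 — f₀ = ω₀/(2π) = 257.2 Hz.
Step 3 — Series Q: Q = ω₀L/R = 1616·0.174/12.8 = 21.97.
Step 4 — Bandwidth: Δω = ω₀/Q = 73.56 rad/s; BW = Δω/(2π) = 11.71 Hz.

(a) f₀ = 257.2 Hz  (b) Q = 21.97  (c) BW = 11.71 Hz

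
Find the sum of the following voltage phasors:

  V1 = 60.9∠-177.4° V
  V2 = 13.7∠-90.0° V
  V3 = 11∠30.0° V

Step 1 — Convert each phasor to rectangular form:
  V1 = 60.9·(cos(-177.4°) + j·sin(-177.4°)) = -60.84 - j2.763 V
  V2 = 13.7·(cos(-90.0°) + j·sin(-90.0°)) = 0 - j13.7 V
  V3 = 11·(cos(30.0°) + j·sin(30.0°)) = 9.526 + j5.5 V
Step 2 — Sum components: V_total = -51.31 - j10.96 V.
Step 3 — Convert to polar: |V_total| = 52.47 V, ∠V_total = -167.9°.

V_total = 52.47∠-167.9° V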